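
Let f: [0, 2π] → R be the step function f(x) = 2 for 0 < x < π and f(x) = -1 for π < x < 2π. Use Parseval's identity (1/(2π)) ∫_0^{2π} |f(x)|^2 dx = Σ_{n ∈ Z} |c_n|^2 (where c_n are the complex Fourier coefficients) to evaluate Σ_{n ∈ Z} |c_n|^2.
Σ |c_n|^2 = 5/2

Parseval equates the L^2 energy of f (normalised by 1/(2π)) with the ℓ^2 sum of its Fourier coefficients: (1/(2π)) ∫_0^{2π} |f|^2 = Σ |c_n|^2.
Compute the left side: (1/(2π)) [∫_0^π 2^2 dx + ∫_π^{2π} (-1)^2 dx] = (1/(2π)) · (4π + 1π) = (4 + 1)/2 = 5/2.
So Σ_{n ∈ Z} |c_n|^2 = 5/2.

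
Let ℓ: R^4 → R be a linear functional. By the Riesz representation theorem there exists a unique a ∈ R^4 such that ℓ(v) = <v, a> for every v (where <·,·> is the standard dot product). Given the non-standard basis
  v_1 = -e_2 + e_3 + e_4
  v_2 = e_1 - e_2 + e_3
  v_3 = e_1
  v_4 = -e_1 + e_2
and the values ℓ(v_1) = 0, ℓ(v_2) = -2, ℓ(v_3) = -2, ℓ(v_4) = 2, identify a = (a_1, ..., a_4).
a = (-2, 0, 0, 0)

Write a = (a_1, ..., a_4) in the standard basis. For each basis vector v_i, ℓ(v_i) = <v_i, a> is a linear equation in the a_j's. Collect the n equations into a matrix system V a = ℓ, where row i of V is v_i (expressed in the standard basis). Since V is invertible (lower-triangular with 1s on the diagonal, up to permutation), solve by back-substitution:
  V =
[[0, -1, 1, 1],
 [1, -1, 1, 0],
 [1, 0, 0, 0],
 [-1, 1, 0, 0]]
  V a = (0, -2, -2, 2)
Solving gives a = (-2, 0, 0, 0).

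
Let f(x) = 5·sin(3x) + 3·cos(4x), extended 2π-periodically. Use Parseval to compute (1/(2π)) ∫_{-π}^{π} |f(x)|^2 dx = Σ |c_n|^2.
Σ |c_n|^2 = 17

Expand |f|^2 and use orthogonality of {sin(nx), cos(mx)} on [-π, π]:
  ∫_{-π}^{π} sin(nx)^2 dx = π, ∫ cos(mx)^2 dx = π, and cross terms integrate to 0.
So ∫_{-π}^{π} f(x)^2 dx = 5^2 · π + 3^2 · π = (25 + 9)π.
Divide by 2π: (25 + 9)/2 = 17.
By Parseval, this equals Σ |c_n|^2.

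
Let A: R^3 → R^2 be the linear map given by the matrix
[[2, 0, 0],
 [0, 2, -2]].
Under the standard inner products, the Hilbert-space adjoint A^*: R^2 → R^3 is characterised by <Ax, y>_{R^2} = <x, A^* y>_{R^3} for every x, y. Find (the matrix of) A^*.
A^* = A^T =
[[2, 0],
 [0, 2],
 [0, -2]]

For real matrices with standard dot products, the defining identity <Ax, y> = <x, A^* y> gives (Ax)^T y = x^T (A^*) y, i.e. x^T A^T y = x^T (A^*) y. Since this holds for all x, y, we must have A^* = A^T. Therefore
A^* =
[[2, 0],
 [0, 2],
 [0, -2]].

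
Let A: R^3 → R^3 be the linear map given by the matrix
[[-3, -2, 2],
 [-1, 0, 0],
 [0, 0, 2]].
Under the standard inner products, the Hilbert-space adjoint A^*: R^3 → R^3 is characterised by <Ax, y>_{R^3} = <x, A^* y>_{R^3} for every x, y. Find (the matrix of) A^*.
A^* = A^T =
[[-3, -1, 0],
 [-2, 0, 0],
 [2, 0, 2]]

For real matrices with standard dot products, the defining identity <Ax, y> = <x, A^* y> gives (Ax)^T y = x^T (A^*) y, i.e. x^T A^T y = x^T (A^*) y. Since this holds for all x, y, we must have A^* = A^T. Therefore
A^* =
[[-3, -1, 0],
 [-2, 0, 0],
 [2, 0, 2]].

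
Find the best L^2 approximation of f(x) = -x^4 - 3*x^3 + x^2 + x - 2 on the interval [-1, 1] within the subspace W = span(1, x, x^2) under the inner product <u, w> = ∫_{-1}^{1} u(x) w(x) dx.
g(x) = x^2/7 - 4*x/5 - 67/35

The best approximation g ∈ W is the orthogonal projection of f onto W. Writing g = a_0 + a_1 x + a_2 x^2, the coefficients solve the normal equations G · a = b where
  G_{ij} = <φ_i, φ_j> and b_i = <f, φ_i>, with φ_0 = 1, φ_1 = x, φ_2 = x^2.
G =
  [2, 0, 2/3]
  [0, 2/3, 0]
  [2/3, 0, 2/5],
b = (-56/15, -8/15, -128/105).
Solving gives a_0 = -67/35, a_1 = -4/5, a_2 = 1/7, so
  g(x) = x^2/7 - 4*x/5 - 67/35.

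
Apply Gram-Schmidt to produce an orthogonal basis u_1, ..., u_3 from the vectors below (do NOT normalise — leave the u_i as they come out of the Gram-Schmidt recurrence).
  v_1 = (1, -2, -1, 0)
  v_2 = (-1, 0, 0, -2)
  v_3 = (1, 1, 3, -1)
Orthogonal basis:
  u_1 = (1, -2, -1, 0)
  u_2 = (-5/6, -1/3, -1/6, -2)
  u_3 = (50/29, -9/29, 68/29, -25/29)

Apply the Gram-Schmidt recurrence
  u_1 = v_1
  u_i = v_i − Σ_{j<i} ((v_i · u_j) / (u_j · u_j)) · u_j.

Step by step this gives:
  u_1 = (1, -2, -1, 0)
  u_2 = (-5/6, -1/3, -1/6, -2)
  u_3 = (50/29, -9/29, 68/29, -25/29)

Orthogonality check:
  u_2 · u_1 = 0 (should be 0)
  u_3 · u_1 = 0 (should be 0)
  u_3 · u_2 = 0 (should be 0)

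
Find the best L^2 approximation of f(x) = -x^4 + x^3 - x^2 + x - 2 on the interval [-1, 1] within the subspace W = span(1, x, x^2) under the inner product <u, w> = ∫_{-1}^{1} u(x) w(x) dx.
g(x) = -13*x^2/7 + 8*x/5 - 67/35

The best approximation g ∈ W is the orthogonal projection of f onto W. Writing g = a_0 + a_1 x + a_2 x^2, the coefficients solve the normal equations G · a = b where
  G_{ij} = <φ_i, φ_j> and b_i = <f, φ_i>, with φ_0 = 1, φ_1 = x, φ_2 = x^2.
G =
  [2, 0, 2/3]
  [0, 2/3, 0]
  [2/3, 0, 2/5],
b = (-76/15, 16/15, -212/105).
Solving gives a_0 = -67/35, a_1 = 8/5, a_2 = -13/7, so
  g(x) = -13*x^2/7 + 8*x/5 - 67/35.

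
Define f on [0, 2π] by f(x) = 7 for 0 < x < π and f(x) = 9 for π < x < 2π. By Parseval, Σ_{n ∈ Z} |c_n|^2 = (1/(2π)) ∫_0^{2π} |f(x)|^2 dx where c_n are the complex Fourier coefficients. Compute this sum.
Σ |c_n|^2 = 65

Parseval equates the L^2 energy of f (normalised by 1/(2π)) with the ℓ^2 sum of its Fourier coefficients: (1/(2π)) ∫_0^{2π} |f|^2 = Σ |c_n|^2.
Compute the left side: (1/(2π)) [∫_0^π 7^2 dx + ∫_π^{2π} 9^2 dx] = (1/(2π)) · (49π + 81π) = (49 + 81)/2 = 65.
So Σ_{n ∈ Z} |c_n|^2 = 65.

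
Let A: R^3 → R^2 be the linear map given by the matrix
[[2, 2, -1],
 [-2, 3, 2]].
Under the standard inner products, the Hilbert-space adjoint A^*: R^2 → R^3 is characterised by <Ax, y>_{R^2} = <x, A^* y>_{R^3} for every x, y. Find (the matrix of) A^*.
A^* = A^T =
[[2, -2],
 [2, 3],
 [-1, 2]]

For real matrices with standard dot products, the defining identity <Ax, y> = <x, A^* y> gives (Ax)^T y = x^T (A^*) y, i.e. x^T A^T y = x^T (A^*) y. Since this holds for all x, y, we must have A^* = A^T. Therefore
A^* =
[[2, -2],
 [2, 3],
 [-1, 2]].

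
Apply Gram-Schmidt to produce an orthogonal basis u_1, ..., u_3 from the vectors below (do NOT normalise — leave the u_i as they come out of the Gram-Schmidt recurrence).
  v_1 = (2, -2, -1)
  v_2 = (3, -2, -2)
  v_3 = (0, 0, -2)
Orthogonal basis:
  u_1 = (2, -2, -1)
  u_2 = (1/3, 2/3, -2/3)
  u_3 = (-8/9, -4/9, -8/9)

Apply the Gram-Schmidt recurrence
  u_1 = v_1
  u_i = v_i − Σ_{j<i} ((v_i · u_j) / (u_j · u_j)) · u_j.

Step by step this gives:
  u_1 = (2, -2, -1)
  u_2 = (1/3, 2/3, -2/3)
  u_3 = (-8/9, -4/9, -8/9)

Orthogonality check:
  u_2 · u_1 = 0 (should be 0)
  u_3 · u_1 = 0 (should be 0)
  u_3 · u_2 = 0 (should be 0)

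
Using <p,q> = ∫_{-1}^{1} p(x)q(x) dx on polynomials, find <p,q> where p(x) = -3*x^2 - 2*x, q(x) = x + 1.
<p,q> = -10/3

Expand the product: p(x)·q(x) = -3*x^3 - 5*x^2 - 2*x.
∫_{-1}^{1} of each monomial x^k gives [2/(k+1) if k even, 0 if k odd]. Integrating term-by-term (or equivalently evaluating the antiderivative F(x) = -3*x^4/4 - 5*x^3/3 - x^2 at the endpoints):
  F(1) − F(−1) = -41/12 − (-1/12) = -10/3.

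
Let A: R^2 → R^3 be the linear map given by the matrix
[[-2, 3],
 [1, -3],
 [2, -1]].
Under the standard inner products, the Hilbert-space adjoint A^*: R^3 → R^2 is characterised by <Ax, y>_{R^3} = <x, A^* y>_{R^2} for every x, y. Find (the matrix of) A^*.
A^* = A^T =
[[-2, 1, 2],
 [3, -3, -1]]

For real matrices with standard dot products, the defining identity <Ax, y> = <x, A^* y> gives (Ax)^T y = x^T (A^*) y, i.e. x^T A^T y = x^T (A^*) y. Since this holds for all x, y, we must have A^* = A^T. Therefore
A^* =
[[-2, 1, 2],
 [3, -3, -1]].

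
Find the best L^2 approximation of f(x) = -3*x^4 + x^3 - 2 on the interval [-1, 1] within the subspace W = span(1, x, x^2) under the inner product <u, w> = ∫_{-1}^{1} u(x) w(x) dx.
g(x) = -18*x^2/7 + 3*x/5 - 61/35

The best approximation g ∈ W is the orthogonal projection of f onto W. Writing g = a_0 + a_1 x + a_2 x^2, the coefficients solve the normal equations G · a = b where
  G_{ij} = <φ_i, φ_j> and b_i = <f, φ_i>, with φ_0 = 1, φ_1 = x, φ_2 = x^2.
G =
  [2, 0, 2/3]
  [0, 2/3, 0]
  [2/3, 0, 2/5],
b = (-26/5, 2/5, -46/21).
Solving gives a_0 = -61/35, a_1 = 3/5, a_2 = -18/7, so
  g(x) = -18*x^2/7 + 3*x/5 - 61/35.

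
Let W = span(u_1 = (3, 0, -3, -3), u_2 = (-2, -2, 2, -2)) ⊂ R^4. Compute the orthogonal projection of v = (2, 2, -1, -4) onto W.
proj_W(v) = (23/11, -4/11, -23/11, -31/11)

Set up U = [u_1 | ... | u_2] ∈ R^(4×2). The projector onto W = col(U) is P = U (U^T U)^(-1) U^T.
Compute U^T U =
  [27, -6]
  [-6, 16],
and U^T v = (21, -2).
Solve U^T U · c = U^T v for the coefficients: c = (9/11, 2/11). The projection is proj_W(v) = U c.
Check: (v - proj_W(v)) · u_1 = 0  (should be 0).
Check: (v - proj_W(v)) · u_2 = 0  (should be 0).
Result: proj_W(v) = (23/11, -4/11, -23/11, -31/11).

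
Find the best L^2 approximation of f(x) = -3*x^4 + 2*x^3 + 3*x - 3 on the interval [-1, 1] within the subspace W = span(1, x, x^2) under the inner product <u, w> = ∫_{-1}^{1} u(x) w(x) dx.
g(x) = -18*x^2/7 + 21*x/5 - 96/35

The best approximation g ∈ W is the orthogonal projection of f onto W. Writing g = a_0 + a_1 x + a_2 x^2, the coefficients solve the normal equations G · a = b where
  G_{ij} = <φ_i, φ_j> and b_i = <f, φ_i>, with φ_0 = 1, φ_1 = x, φ_2 = x^2.
G =
  [2, 0, 2/3]
  [0, 2/3, 0]
  [2/3, 0, 2/5],
b = (-36/5, 14/5, -20/7).
Solving gives a_0 = -96/35, a_1 = 21/5, a_2 = -18/7, so
  g(x) = -18*x^2/7 + 21*x/5 - 96/35.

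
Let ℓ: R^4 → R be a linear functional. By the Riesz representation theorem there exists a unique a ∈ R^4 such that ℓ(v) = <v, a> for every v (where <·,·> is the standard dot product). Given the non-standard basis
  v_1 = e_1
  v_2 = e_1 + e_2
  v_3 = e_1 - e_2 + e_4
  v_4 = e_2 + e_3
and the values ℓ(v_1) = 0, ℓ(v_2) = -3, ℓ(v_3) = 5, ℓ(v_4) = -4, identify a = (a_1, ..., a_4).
a = (0, -3, -1, 2)

Write a = (a_1, ..., a_4) in the standard basis. For each basis vector v_i, ℓ(v_i) = <v_i, a> is a linear equation in the a_j's. Collect the n equations into a matrix system V a = ℓ, where row i of V is v_i (expressed in the standard basis). Since V is invertible (lower-triangular with 1s on the diagonal, up to permutation), solve by back-substitution:
  V =
[[1, 0, 0, 0],
 [1, 1, 0, 0],
 [1, -1, 0, 1],
 [0, 1, 1, 0]]
  V a = (0, -3, 5, -4)
Solving gives a = (0, -3, -1, 2).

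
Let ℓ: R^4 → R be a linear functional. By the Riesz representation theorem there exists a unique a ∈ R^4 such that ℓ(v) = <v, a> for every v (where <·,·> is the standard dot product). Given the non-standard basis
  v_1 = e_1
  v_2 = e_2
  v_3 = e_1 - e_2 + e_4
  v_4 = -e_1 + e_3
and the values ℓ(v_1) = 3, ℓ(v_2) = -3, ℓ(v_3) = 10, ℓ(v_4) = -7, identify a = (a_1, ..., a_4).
a = (3, -3, -4, 4)

Write a = (a_1, ..., a_4) in the standard basis. For each basis vector v_i, ℓ(v_i) = <v_i, a> is a linear equation in the a_j's. Collect the n equations into a matrix system V a = ℓ, where row i of V is v_i (expressed in the standard basis). Since V is invertible (lower-triangular with 1s on the diagonal, up to permutation), solve by back-substitution:
  V =
[[1, 0, 0, 0],
 [0, 1, 0, 0],
 [1, -1, 0, 1],
 [-1, 0, 1, 0]]
  V a = (3, -3, 10, -7)
Solving gives a = (3, -3, -4, 4).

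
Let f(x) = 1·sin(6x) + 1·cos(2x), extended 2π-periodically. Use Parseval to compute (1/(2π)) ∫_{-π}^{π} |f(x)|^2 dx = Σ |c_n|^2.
Σ |c_n|^2 = 1

Expand |f|^2 and use orthogonality of {sin(nx), cos(mx)} on [-π, π]:
  ∫_{-π}^{π} sin(nx)^2 dx = π, ∫ cos(mx)^2 dx = π, and cross terms integrate to 0.
So ∫_{-π}^{π} f(x)^2 dx = 1^2 · π + 1^2 · π = (1 + 1)π.
Divide by 2π: (1 + 1)/2 = 1.
By Parseval, this equals Σ |c_n|^2.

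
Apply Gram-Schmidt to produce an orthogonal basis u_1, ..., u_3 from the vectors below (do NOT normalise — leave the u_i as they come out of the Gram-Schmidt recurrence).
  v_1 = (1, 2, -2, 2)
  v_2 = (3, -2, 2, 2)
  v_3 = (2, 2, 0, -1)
Orthogonal basis:
  u_1 = (1, 2, -2, 2)
  u_2 = (40/13, -24/13, 24/13, 28/13)
  u_3 = (28/17, 24/17, 10/17, -28/17)

Apply the Gram-Schmidt recurrence
  u_1 = v_1
  u_i = v_i − Σ_{j<i} ((v_i · u_j) / (u_j · u_j)) · u_j.

Step by step this gives:
  u_1 = (1, 2, -2, 2)
  u_2 = (40/13, -24/13, 24/13, 28/13)
  u_3 = (28/17, 24/17, 10/17, -28/17)

Orthogonality check:
  u_2 · u_1 = 0 (should be 0)
  u_3 · u_1 = 0 (should be 0)
  u_3 · u_2 = 0 (should be 0)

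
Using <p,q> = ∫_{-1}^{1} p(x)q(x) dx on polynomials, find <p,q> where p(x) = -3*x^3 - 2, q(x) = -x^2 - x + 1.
<p,q> = -22/15

Expand the product: p(x)·q(x) = 3*x^5 + 3*x^4 - 3*x^3 + 2*x^2 + 2*x - 2.
∫_{-1}^{1} of each monomial x^k gives [2/(k+1) if k even, 0 if k odd]. Integrating term-by-term (or equivalently evaluating the antiderivative F(x) = x^6/2 + 3*x^5/5 - 3*x^4/4 + 2*x^3/3 + x^2 - 2*x at the endpoints):
  F(1) − F(−1) = 1/60 − (89/60) = -22/15.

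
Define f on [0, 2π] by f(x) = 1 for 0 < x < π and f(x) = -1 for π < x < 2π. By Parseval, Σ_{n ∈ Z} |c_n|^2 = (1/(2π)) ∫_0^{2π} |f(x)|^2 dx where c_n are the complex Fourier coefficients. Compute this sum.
Σ |c_n|^2 = 1

Parseval equates the L^2 energy of f (normalised by 1/(2π)) with the ℓ^2 sum of its Fourier coefficients: (1/(2π)) ∫_0^{2π} |f|^2 = Σ |c_n|^2.
Compute the left side: (1/(2π)) [∫_0^π 1^2 dx + ∫_π^{2π} (-1)^2 dx] = (1/(2π)) · (1π + 1π) = (1 + 1)/2 = 1.
So Σ_{n ∈ Z} |c_n|^2 = 1.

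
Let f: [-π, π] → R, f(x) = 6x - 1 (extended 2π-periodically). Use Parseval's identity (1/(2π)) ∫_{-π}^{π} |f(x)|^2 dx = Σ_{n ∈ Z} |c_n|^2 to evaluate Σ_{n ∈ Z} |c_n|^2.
Σ |c_n|^2 = 12π^2 + 1

Expand and integrate term by term over [-π, π]:
  ∫ (6x)^2 dx = 36·(2π^3/3); ∫ 2·6·(-1)·x dx = 0 (odd integrand); ∫ (-1)^2 dx = 1·2π.
So (1/(2π)) ∫_{-π}^{π} (6x - 1)^2 dx = 36π^2/3 + 1 = 12π^2 + 1.
Parseval ⇒ Σ |c_n|^2 = 12π^2 + 1.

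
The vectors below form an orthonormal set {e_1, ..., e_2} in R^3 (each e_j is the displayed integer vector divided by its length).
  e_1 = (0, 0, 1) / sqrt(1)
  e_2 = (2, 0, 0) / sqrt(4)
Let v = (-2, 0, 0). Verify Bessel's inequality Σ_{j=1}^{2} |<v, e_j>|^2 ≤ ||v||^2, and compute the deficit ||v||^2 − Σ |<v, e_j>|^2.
Σ |<v, e_j>|^2 = 4; ||v||^2 = 4; deficit = 0

Write each e_j = u_j / sqrt(<u_j, u_j>) where u_j is the displayed integer vector. Then <v, e_j> = <v, u_j> / sqrt(<u_j, u_j>), so |<v, e_j>|^2 = <v, u_j>^2 / <u_j, u_j>.
Coefficients: <v, e_1> = 0/sqrt(1), <v, e_2> = -4/sqrt(4).
Square and sum: Σ |<v, e_j>|^2 = 4.
Compute ||v||^2 = v·v = 4.
Deficit = 4 − 4 = 0 ≥ 0, confirming Bessel's inequality. (The deficit equals ||v − Σ <v,e_j> e_j||^2, the squared distance from v to span{e_j}.)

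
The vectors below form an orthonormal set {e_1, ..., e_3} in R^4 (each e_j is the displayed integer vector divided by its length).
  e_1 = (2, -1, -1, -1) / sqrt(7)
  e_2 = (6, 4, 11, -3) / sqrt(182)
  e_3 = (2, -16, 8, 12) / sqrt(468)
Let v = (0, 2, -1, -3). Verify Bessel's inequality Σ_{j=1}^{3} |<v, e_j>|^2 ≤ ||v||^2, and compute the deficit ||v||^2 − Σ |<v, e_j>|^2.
Σ |<v, e_j>|^2 = 118/9; ||v||^2 = 14; deficit = 8/9

Write each e_j = u_j / sqrt(<u_j, u_j>) where u_j is the displayed integer vector. Then <v, e_j> = <v, u_j> / sqrt(<u_j, u_j>), so |<v, e_j>|^2 = <v, u_j>^2 / <u_j, u_j>.
Coefficients: <v, e_1> = 2/sqrt(7), <v, e_2> = 6/sqrt(182), <v, e_3> = -76/sqrt(468).
Square and sum: Σ |<v, e_j>|^2 = 118/9.
Compute ||v||^2 = v·v = 14.
Deficit = 14 − 118/9 = 8/9 ≥ 0, confirming Bessel's inequality. (The deficit equals ||v − Σ <v,e_j> e_j||^2, the squared distance from v to span{e_j}.)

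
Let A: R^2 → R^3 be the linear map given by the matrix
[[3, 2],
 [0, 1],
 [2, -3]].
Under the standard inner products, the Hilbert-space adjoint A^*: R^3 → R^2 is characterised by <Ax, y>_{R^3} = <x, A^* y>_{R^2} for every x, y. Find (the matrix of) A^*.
A^* = A^T =
[[3, 0, 2],
 [2, 1, -3]]

For real matrices with standard dot products, the defining identity <Ax, y> = <x, A^* y> gives (Ax)^T y = x^T (A^*) y, i.e. x^T A^T y = x^T (A^*) y. Since this holds for all x, y, we must have A^* = A^T. Therefore
A^* =
[[3, 0, 2],
 [2, 1, -3]].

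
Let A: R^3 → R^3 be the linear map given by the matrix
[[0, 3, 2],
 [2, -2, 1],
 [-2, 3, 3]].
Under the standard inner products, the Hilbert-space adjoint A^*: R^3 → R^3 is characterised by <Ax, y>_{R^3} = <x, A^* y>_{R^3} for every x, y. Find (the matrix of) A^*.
A^* = A^T =
[[0, 2, -2],
 [3, -2, 3],
 [2, 1, 3]]

For real matrices with standard dot products, the defining identity <Ax, y> = <x, A^* y> gives (Ax)^T y = x^T (A^*) y, i.e. x^T A^T y = x^T (A^*) y. Since this holds for all x, y, we must have A^* = A^T. Therefore
A^* =
[[0, 2, -2],
 [3, -2, 3],
 [2, 1, 3]].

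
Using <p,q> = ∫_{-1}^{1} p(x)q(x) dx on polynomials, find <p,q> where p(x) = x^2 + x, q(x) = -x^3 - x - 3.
<p,q> = -46/15

Expand the product: p(x)·q(x) = -x^5 - x^4 - x^3 - 4*x^2 - 3*x.
∫_{-1}^{1} of each monomial x^k gives [2/(k+1) if k even, 0 if k odd]. Integrating term-by-term (or equivalently evaluating the antiderivative F(x) = -x^6/6 - x^5/5 - x^4/4 - 4*x^3/3 - 3*x^2/2 at the endpoints):
  F(1) − F(−1) = -69/20 − (-23/60) = -46/15.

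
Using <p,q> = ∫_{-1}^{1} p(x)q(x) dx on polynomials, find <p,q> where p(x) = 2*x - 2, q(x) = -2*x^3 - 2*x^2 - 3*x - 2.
<p,q> = 76/15

Expand the product: p(x)·q(x) = -4*x^4 - 2*x^2 + 2*x + 4.
∫_{-1}^{1} of each monomial x^k gives [2/(k+1) if k even, 0 if k odd]. Integrating term-by-term (or equivalently evaluating the antiderivative F(x) = -4*x^5/5 - 2*x^3/3 + x^2 + 4*x at the endpoints):
  F(1) − F(−1) = 53/15 − (-23/15) = 76/15.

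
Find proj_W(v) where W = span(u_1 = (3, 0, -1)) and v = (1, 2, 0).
proj_W(v) = (9/10, 0, -3/10)

Set up U = [u_1 | ... | u_1] ∈ R^(3×1). The projector onto W = col(U) is P = U (U^T U)^(-1) U^T.
Compute U^T U =
  [10],
and U^T v = (3).
Solve U^T U · c = U^T v for the coefficients: c = (3/10). The projection is proj_W(v) = U c.
Check: (v - proj_W(v)) · u_1 = 0  (should be 0).
Result: proj_W(v) = (9/10, 0, -3/10).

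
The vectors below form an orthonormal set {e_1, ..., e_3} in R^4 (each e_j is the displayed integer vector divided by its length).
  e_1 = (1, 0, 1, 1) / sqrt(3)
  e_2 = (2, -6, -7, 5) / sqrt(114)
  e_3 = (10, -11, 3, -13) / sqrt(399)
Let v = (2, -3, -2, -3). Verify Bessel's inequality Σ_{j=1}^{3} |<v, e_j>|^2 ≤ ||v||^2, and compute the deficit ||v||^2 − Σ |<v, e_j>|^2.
Σ |<v, e_j>|^2 = 1067/42; ||v||^2 = 26; deficit = 25/42

Write each e_j = u_j / sqrt(<u_j, u_j>) where u_j is the displayed integer vector. Then <v, e_j> = <v, u_j> / sqrt(<u_j, u_j>), so |<v, e_j>|^2 = <v, u_j>^2 / <u_j, u_j>.
Coefficients: <v, e_1> = -3/sqrt(3), <v, e_2> = 21/sqrt(114), <v, e_3> = 86/sqrt(399).
Square and sum: Σ |<v, e_j>|^2 = 1067/42.
Compute ||v||^2 = v·v = 26.
Deficit = 26 − 1067/42 = 25/42 ≥ 0, confirming Bessel's inequality. (The deficit equals ||v − Σ <v,e_j> e_j||^2, the squared distance from v to span{e_j}.)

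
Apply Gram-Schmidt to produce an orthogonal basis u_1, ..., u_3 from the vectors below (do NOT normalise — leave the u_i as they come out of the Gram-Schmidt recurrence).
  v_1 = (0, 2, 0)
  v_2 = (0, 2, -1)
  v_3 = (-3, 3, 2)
Orthogonal basis:
  u_1 = (0, 2, 0)
  u_2 = (0, 0, -1)
  u_3 = (-3, 0, 0)

Apply the Gram-Schmidt recurrence
  u_1 = v_1
  u_i = v_i − Σ_{j<i} ((v_i · u_j) / (u_j · u_j)) · u_j.

Step by step this gives:
  u_1 = (0, 2, 0)
  u_2 = (0, 0, -1)
  u_3 = (-3, 0, 0)

Orthogonality check:
  u_2 · u_1 = 0 (should be 0)
  u_3 · u_1 = 0 (should be 0)
  u_3 · u_2 = 0 (should be 0)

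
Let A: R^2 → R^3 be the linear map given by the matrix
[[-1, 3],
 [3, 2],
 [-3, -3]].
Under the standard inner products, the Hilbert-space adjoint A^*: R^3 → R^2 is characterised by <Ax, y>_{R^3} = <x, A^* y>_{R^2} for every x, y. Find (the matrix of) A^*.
A^* = A^T =
[[-1, 3, -3],
 [3, 2, -3]]

For real matrices with standard dot products, the defining identity <Ax, y> = <x, A^* y> gives (Ax)^T y = x^T (A^*) y, i.e. x^T A^T y = x^T (A^*) y. Since this holds for all x, y, we must have A^* = A^T. Therefore
A^* =
[[-1, 3, -3],
 [3, 2, -3]].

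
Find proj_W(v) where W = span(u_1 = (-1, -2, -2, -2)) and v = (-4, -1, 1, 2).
proj_W(v) = (0, 0, 0, 0)

Set up U = [u_1 | ... | u_1] ∈ R^(4×1). The projector onto W = col(U) is P = U (U^T U)^(-1) U^T.
Compute U^T U =
  [13],
and U^T v = (0).
Solve U^T U · c = U^T v for the coefficients: c = (0). The projection is proj_W(v) = U c.
Check: (v - proj_W(v)) · u_1 = 0  (should be 0).
Result: proj_W(v) = (0, 0, 0, 0).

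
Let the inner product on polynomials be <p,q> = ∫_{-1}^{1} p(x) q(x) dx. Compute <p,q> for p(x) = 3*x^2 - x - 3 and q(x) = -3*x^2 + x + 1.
<p,q> = -34/15

Expand the product: p(x)·q(x) = -9*x^4 + 6*x^3 + 11*x^2 - 4*x - 3.
∫_{-1}^{1} of each monomial x^k gives [2/(k+1) if k even, 0 if k odd]. Integrating term-by-term (or equivalently evaluating the antiderivative F(x) = -9*x^5/5 + 3*x^4/2 + 11*x^3/3 - 2*x^2 - 3*x at the endpoints):
  F(1) − F(−1) = -49/30 − (19/30) = -34/15.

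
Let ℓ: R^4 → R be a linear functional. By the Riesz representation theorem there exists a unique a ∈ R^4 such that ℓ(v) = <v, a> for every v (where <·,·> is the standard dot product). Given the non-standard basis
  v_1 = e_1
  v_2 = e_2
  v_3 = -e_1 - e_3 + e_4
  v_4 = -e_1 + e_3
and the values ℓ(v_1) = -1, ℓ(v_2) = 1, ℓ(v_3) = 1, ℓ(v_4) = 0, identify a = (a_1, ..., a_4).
a = (-1, 1, -1, -1)

Write a = (a_1, ..., a_4) in the standard basis. For each basis vector v_i, ℓ(v_i) = <v_i, a> is a linear equation in the a_j's. Collect the n equations into a matrix system V a = ℓ, where row i of V is v_i (expressed in the standard basis). Since V is invertible (lower-triangular with 1s on the diagonal, up to permutation), solve by back-substitution:
  V =
[[1, 0, 0, 0],
 [0, 1, 0, 0],
 [-1, 0, -1, 1],
 [-1, 0, 1, 0]]
  V a = (-1, 1, 1, 0)
Solving gives a = (-1, 1, -1, -1).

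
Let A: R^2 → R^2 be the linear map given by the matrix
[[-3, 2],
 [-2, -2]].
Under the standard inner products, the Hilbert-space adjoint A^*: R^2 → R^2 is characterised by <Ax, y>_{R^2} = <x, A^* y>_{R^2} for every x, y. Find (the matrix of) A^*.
A^* = A^T =
[[-3, -2],
 [2, -2]]

For real matrices with standard dot products, the defining identity <Ax, y> = <x, A^* y> gives (Ax)^T y = x^T (A^*) y, i.e. x^T A^T y = x^T (A^*) y. Since this holds for all x, y, we must have A^* = A^T. Therefore
A^* =
[[-3, -2],
 [2, -2]].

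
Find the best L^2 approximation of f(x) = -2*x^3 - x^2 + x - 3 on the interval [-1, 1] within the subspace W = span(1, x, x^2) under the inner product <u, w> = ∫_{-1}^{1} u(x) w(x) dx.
g(x) = -x^2 - x/5 - 3

The best approximation g ∈ W is the orthogonal projection of f onto W. Writing g = a_0 + a_1 x + a_2 x^2, the coefficients solve the normal equations G · a = b where
  G_{ij} = <φ_i, φ_j> and b_i = <f, φ_i>, with φ_0 = 1, φ_1 = x, φ_2 = x^2.
G =
  [2, 0, 2/3]
  [0, 2/3, 0]
  [2/3, 0, 2/5],
b = (-20/3, -2/15, -12/5).
Solving gives a_0 = -3, a_1 = -1/5, a_2 = -1, so
  g(x) = -x^2 - x/5 - 3.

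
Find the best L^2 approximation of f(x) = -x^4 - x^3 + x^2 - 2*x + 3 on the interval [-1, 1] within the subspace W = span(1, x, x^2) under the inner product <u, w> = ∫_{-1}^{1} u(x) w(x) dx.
g(x) = x^2/7 - 13*x/5 + 108/35

The best approximation g ∈ W is the orthogonal projection of f onto W. Writing g = a_0 + a_1 x + a_2 x^2, the coefficients solve the normal equations G · a = b where
  G_{ij} = <φ_i, φ_j> and b_i = <f, φ_i>, with φ_0 = 1, φ_1 = x, φ_2 = x^2.
G =
  [2, 0, 2/3]
  [0, 2/3, 0]
  [2/3, 0, 2/5],
b = (94/15, -26/15, 74/35).
Solving gives a_0 = 108/35, a_1 = -13/5, a_2 = 1/7, so
  g(x) = x^2/7 - 13*x/5 + 108/35.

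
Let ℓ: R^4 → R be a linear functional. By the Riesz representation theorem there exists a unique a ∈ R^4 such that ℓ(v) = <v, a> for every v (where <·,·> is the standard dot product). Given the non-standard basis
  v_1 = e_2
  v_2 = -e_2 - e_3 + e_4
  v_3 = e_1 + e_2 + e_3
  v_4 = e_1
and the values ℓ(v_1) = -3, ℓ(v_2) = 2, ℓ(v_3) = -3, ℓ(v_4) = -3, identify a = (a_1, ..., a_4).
a = (-3, -3, 3, 2)

Write a = (a_1, ..., a_4) in the standard basis. For each basis vector v_i, ℓ(v_i) = <v_i, a> is a linear equation in the a_j's. Collect the n equations into a matrix system V a = ℓ, where row i of V is v_i (expressed in the standard basis). Since V is invertible (lower-triangular with 1s on the diagonal, up to permutation), solve by back-substitution:
  V =
[[0, 1, 0, 0],
 [0, -1, -1, 1],
 [1, 1, 1, 0],
 [1, 0, 0, 0]]
  V a = (-3, 2, -3, -3)
Solving gives a = (-3, -3, 3, 2).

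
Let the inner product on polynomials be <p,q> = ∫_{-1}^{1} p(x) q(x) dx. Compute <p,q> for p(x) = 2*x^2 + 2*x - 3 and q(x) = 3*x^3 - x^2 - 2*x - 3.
<p,q> = 224/15

Expand the product: p(x)·q(x) = 6*x^5 + 4*x^4 - 15*x^3 - 7*x^2 + 9.
∫_{-1}^{1} of each monomial x^k gives [2/(k+1) if k even, 0 if k odd]. Integrating term-by-term (or equivalently evaluating the antiderivative F(x) = x^6 + 4*x^5/5 - 15*x^4/4 - 7*x^3/3 + 9*x at the endpoints):
  F(1) − F(−1) = 283/60 − (-613/60) = 224/15.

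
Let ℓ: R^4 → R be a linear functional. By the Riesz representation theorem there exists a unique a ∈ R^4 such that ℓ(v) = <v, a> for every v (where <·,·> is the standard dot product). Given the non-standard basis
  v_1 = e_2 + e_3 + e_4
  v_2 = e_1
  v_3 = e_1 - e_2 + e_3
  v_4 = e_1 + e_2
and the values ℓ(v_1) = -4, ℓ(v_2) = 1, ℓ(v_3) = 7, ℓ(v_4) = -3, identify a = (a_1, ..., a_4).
a = (1, -4, 2, -2)

Write a = (a_1, ..., a_4) in the standard basis. For each basis vector v_i, ℓ(v_i) = <v_i, a> is a linear equation in the a_j's. Collect the n equations into a matrix system V a = ℓ, where row i of V is v_i (expressed in the standard basis). Since V is invertible (lower-triangular with 1s on the diagonal, up to permutation), solve by back-substitution:
  V =
[[0, 1, 1, 1],
 [1, 0, 0, 0],
 [1, -1, 1, 0],
 [1, 1, 0, 0]]
  V a = (-4, 1, 7, -3)
Solving gives a = (1, -4, 2, -2).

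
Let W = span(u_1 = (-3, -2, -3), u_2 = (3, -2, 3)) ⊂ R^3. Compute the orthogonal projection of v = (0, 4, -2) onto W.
proj_W(v) = (-1, 4, -1)

Set up U = [u_1 | ... | u_2] ∈ R^(3×2). The projector onto W = col(U) is P = U (U^T U)^(-1) U^T.
Compute U^T U =
  [22, -14]
  [-14, 22],
and U^T v = (-2, -14).
Solve U^T U · c = U^T v for the coefficients: c = (-5/6, -7/6). The projection is proj_W(v) = U c.
Check: (v - proj_W(v)) · u_1 = 0  (should be 0).
Check: (v - proj_W(v)) · u_2 = 0  (should be 0).
Result: proj_W(v) = (-1, 4, -1).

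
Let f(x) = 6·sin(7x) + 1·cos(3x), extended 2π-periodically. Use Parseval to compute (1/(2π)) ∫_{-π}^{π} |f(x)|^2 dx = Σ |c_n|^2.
Σ |c_n|^2 = 37/2

Expand |f|^2 and use orthogonality of {sin(nx), cos(mx)} on [-π, π]:
  ∫_{-π}^{π} sin(nx)^2 dx = π, ∫ cos(mx)^2 dx = π, and cross terms integrate to 0.
So ∫_{-π}^{π} f(x)^2 dx = 6^2 · π + 1^2 · π = (36 + 1)π.
Divide by 2π: (36 + 1)/2 = 37/2.
By Parseval, this equals Σ |c_n|^2.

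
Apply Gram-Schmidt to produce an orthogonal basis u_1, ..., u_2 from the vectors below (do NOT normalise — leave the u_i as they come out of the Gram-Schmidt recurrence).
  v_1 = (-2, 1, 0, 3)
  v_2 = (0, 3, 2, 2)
Orthogonal basis:
  u_1 = (-2, 1, 0, 3)
  u_2 = (9/7, 33/14, 2, 1/14)

Apply the Gram-Schmidt recurrence
  u_1 = v_1
  u_i = v_i − Σ_{j<i} ((v_i · u_j) / (u_j · u_j)) · u_j.

Step by step this gives:
  u_1 = (-2, 1, 0, 3)
  u_2 = (9/7, 33/14, 2, 1/14)

Orthogonality check:
  u_2 · u_1 = 0 (should be 0)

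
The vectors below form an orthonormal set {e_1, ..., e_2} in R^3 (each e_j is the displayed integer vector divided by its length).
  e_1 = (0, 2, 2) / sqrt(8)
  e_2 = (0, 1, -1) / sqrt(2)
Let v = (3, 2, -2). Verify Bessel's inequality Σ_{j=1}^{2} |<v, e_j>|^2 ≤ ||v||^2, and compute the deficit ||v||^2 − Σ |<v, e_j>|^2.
Σ |<v, e_j>|^2 = 8; ||v||^2 = 17; deficit = 9

Write each e_j = u_j / sqrt(<u_j, u_j>) where u_j is the displayed integer vector. Then <v, e_j> = <v, u_j> / sqrt(<u_j, u_j>), so |<v, e_j>|^2 = <v, u_j>^2 / <u_j, u_j>.
Coefficients: <v, e_1> = 0/sqrt(8), <v, e_2> = 4/sqrt(2).
Square and sum: Σ |<v, e_j>|^2 = 8.
Compute ||v||^2 = v·v = 17.
Deficit = 17 − 8 = 9 ≥ 0, confirming Bessel's inequality. (The deficit equals ||v − Σ <v,e_j> e_j||^2, the squared distance from v to span{e_j}.)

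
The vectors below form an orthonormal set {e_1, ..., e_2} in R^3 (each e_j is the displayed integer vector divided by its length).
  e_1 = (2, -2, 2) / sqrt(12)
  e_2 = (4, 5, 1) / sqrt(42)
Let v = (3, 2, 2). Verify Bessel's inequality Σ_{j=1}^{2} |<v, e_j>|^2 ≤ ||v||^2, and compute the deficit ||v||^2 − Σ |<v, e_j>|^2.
Σ |<v, e_j>|^2 = 117/7; ||v||^2 = 17; deficit = 2/7

Write each e_j = u_j / sqrt(<u_j, u_j>) where u_j is the displayed integer vector. Then <v, e_j> = <v, u_j> / sqrt(<u_j, u_j>), so |<v, e_j>|^2 = <v, u_j>^2 / <u_j, u_j>.
Coefficients: <v, e_1> = 6/sqrt(12), <v, e_2> = 24/sqrt(42).
Square and sum: Σ |<v, e_j>|^2 = 117/7.
Compute ||v||^2 = v·v = 17.
Deficit = 17 − 117/7 = 2/7 ≥ 0, confirming Bessel's inequality. (The deficit equals ||v − Σ <v,e_j> e_j||^2, the squared distance from v to span{e_j}.)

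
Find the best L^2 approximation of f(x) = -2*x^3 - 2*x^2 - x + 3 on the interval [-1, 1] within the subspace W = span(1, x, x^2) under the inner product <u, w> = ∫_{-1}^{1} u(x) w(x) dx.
g(x) = -2*x^2 - 11*x/5 + 3

The best approximation g ∈ W is the orthogonal projection of f onto W. Writing g = a_0 + a_1 x + a_2 x^2, the coefficients solve the normal equations G · a = b where
  G_{ij} = <φ_i, φ_j> and b_i = <f, φ_i>, with φ_0 = 1, φ_1 = x, φ_2 = x^2.
G =
  [2, 0, 2/3]
  [0, 2/3, 0]
  [2/3, 0, 2/5],
b = (14/3, -22/15, 6/5).
Solving gives a_0 = 3, a_1 = -11/5, a_2 = -2, so
  g(x) = -2*x^2 - 11*x/5 + 3.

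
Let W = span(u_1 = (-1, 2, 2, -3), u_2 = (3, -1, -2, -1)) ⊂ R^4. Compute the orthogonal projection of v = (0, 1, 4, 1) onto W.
proj_W(v) = (-51/26, 38/39, 61/39, 1/78)

Set up U = [u_1 | ... | u_2] ∈ R^(4×2). The projector onto W = col(U) is P = U (U^T U)^(-1) U^T.
Compute U^T U =
  [18, -6]
  [-6, 15],
and U^T v = (7, -10).
Solve U^T U · c = U^T v for the coefficients: c = (5/26, -23/39). The projection is proj_W(v) = U c.
Check: (v - proj_W(v)) · u_1 = 0  (should be 0).
Check: (v - proj_W(v)) · u_2 = 0  (should be 0).
Result: proj_W(v) = (-51/26, 38/39, 61/39, 1/78).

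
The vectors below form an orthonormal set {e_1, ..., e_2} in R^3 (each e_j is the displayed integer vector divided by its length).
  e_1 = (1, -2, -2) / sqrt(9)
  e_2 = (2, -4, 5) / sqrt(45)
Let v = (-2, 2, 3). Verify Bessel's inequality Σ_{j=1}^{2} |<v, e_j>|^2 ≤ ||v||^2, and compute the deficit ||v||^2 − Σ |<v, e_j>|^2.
Σ |<v, e_j>|^2 = 81/5; ||v||^2 = 17; deficit = 4/5

Write each e_j = u_j / sqrt(<u_j, u_j>) where u_j is the displayed integer vector. Then <v, e_j> = <v, u_j> / sqrt(<u_j, u_j>), so |<v, e_j>|^2 = <v, u_j>^2 / <u_j, u_j>.
Coefficients: <v, e_1> = -12/sqrt(9), <v, e_2> = 3/sqrt(45).
Square and sum: Σ |<v, e_j>|^2 = 81/5.
Compute ||v||^2 = v·v = 17.
Deficit = 17 − 81/5 = 4/5 ≥ 0, confirming Bessel's inequality. (The deficit equals ||v − Σ <v,e_j> e_j||^2, the squared distance from v to span{e_j}.)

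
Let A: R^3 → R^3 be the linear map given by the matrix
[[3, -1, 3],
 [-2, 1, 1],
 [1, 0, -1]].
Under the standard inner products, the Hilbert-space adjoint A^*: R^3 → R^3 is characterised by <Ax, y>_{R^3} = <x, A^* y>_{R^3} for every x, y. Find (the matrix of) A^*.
A^* = A^T =
[[3, -2, 1],
 [-1, 1, 0],
 [3, 1, -1]]

For real matrices with standard dot products, the defining identity <Ax, y> = <x, A^* y> gives (Ax)^T y = x^T (A^*) y, i.e. x^T A^T y = x^T (A^*) y. Since this holds for all x, y, we must have A^* = A^T. Therefore
A^* =
[[3, -2, 1],
 [-1, 1, 0],
 [3, 1, -1]].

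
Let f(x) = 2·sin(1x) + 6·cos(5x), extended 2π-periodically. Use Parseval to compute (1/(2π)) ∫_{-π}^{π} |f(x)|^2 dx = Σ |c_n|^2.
Σ |c_n|^2 = 20

Expand |f|^2 and use orthogonality of {sin(nx), cos(mx)} on [-π, π]:
  ∫_{-π}^{π} sin(nx)^2 dx = π, ∫ cos(mx)^2 dx = π, and cross terms integrate to 0.
So ∫_{-π}^{π} f(x)^2 dx = 2^2 · π + 6^2 · π = (4 + 36)π.
Divide by 2π: (4 + 36)/2 = 20.
By Parseval, this equals Σ |c_n|^2.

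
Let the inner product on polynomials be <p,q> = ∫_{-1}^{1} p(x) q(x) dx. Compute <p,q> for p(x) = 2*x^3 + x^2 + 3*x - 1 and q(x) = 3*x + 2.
<p,q> = 86/15

Expand the product: p(x)·q(x) = 6*x^4 + 7*x^3 + 11*x^2 + 3*x - 2.
∫_{-1}^{1} of each monomial x^k gives [2/(k+1) if k even, 0 if k odd]. Integrating term-by-term (or equivalently evaluating the antiderivative F(x) = 6*x^5/5 + 7*x^4/4 + 11*x^3/3 + 3*x^2/2 - 2*x at the endpoints):
  F(1) − F(−1) = 367/60 − (23/60) = 86/15.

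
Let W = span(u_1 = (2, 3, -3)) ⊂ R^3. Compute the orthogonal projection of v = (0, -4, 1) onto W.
proj_W(v) = (-15/11, -45/22, 45/22)

Set up U = [u_1 | ... | u_1] ∈ R^(3×1). The projector onto W = col(U) is P = U (U^T U)^(-1) U^T.
Compute U^T U =
  [22],
and U^T v = (-15).
Solve U^T U · c = U^T v for the coefficients: c = (-15/22). The projection is proj_W(v) = U c.
Check: (v - proj_W(v)) · u_1 = 0  (should be 0).
Result: proj_W(v) = (-15/11, -45/22, 45/22).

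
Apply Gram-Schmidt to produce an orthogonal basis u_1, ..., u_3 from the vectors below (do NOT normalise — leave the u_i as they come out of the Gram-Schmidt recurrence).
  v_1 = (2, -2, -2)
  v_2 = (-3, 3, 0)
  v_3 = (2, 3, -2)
Orthogonal basis:
  u_1 = (2, -2, -2)
  u_2 = (-1, 1, -2)
  u_3 = (5/2, 5/2, 0)

Apply the Gram-Schmidt recurrence
  u_1 = v_1
  u_i = v_i − Σ_{j<i} ((v_i · u_j) / (u_j · u_j)) · u_j.

Step by step this gives:
  u_1 = (2, -2, -2)
  u_2 = (-1, 1, -2)
  u_3 = (5/2, 5/2, 0)

Orthogonality check:
  u_2 · u_1 = 0 (should be 0)
  u_3 · u_1 = 0 (should be 0)
  u_3 · u_2 = 0 (should be 0)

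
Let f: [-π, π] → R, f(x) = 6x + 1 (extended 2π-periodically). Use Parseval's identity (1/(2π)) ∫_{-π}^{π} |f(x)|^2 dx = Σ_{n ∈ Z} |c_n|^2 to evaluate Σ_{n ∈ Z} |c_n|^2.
Σ |c_n|^2 = 12π^2 + 1

Expand and integrate term by term over [-π, π]:
  ∫ (6x)^2 dx = 36·(2π^3/3); ∫ 2·6·(1)·x dx = 0 (odd integrand); ∫ 1^2 dx = 1·2π.
So (1/(2π)) ∫_{-π}^{π} (6x + 1)^2 dx = 36π^2/3 + 1 = 12π^2 + 1.
Parseval ⇒ Σ |c_n|^2 = 12π^2 + 1.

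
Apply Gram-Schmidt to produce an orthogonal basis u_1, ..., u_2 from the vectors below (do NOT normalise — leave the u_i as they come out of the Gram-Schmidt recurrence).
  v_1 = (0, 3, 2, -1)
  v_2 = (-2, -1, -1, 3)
Orthogonal basis:
  u_1 = (0, 3, 2, -1)
  u_2 = (-2, 5/7, 1/7, 17/7)

Apply the Gram-Schmidt recurrence
  u_1 = v_1
  u_i = v_i − Σ_{j<i} ((v_i · u_j) / (u_j · u_j)) · u_j.

Step by step this gives:
  u_1 = (0, 3, 2, -1)
  u_2 = (-2, 5/7, 1/7, 17/7)

Orthogonality check:
  u_2 · u_1 = 0 (should be 0)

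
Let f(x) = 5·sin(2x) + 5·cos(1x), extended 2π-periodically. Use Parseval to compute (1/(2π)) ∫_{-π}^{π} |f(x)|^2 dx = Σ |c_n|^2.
Σ |c_n|^2 = 25

Expand |f|^2 and use orthogonality of {sin(nx), cos(mx)} on [-π, π]:
  ∫_{-π}^{π} sin(nx)^2 dx = π, ∫ cos(mx)^2 dx = π, and cross terms integrate to 0.
So ∫_{-π}^{π} f(x)^2 dx = 5^2 · π + 5^2 · π = (25 + 25)π.
Divide by 2π: (25 + 25)/2 = 25.
By Parseval, this equals Σ |c_n|^2.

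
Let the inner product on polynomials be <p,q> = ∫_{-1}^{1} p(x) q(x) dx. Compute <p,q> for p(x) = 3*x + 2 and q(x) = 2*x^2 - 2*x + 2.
<p,q> = 20/3

Expand the product: p(x)·q(x) = 6*x^3 - 2*x^2 + 2*x + 4.
∫_{-1}^{1} of each monomial x^k gives [2/(k+1) if k even, 0 if k odd]. Integrating term-by-term (or equivalently evaluating the antiderivative F(x) = 3*x^4/2 - 2*x^3/3 + x^2 + 4*x at the endpoints):
  F(1) − F(−1) = 35/6 − (-5/6) = 20/3.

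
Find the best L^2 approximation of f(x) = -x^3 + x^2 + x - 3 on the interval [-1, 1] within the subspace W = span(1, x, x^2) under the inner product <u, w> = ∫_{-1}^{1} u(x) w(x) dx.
g(x) = x^2 + 2*x/5 - 3

The best approximation g ∈ W is the orthogonal projection of f onto W. Writing g = a_0 + a_1 x + a_2 x^2, the coefficients solve the normal equations G · a = b where
  G_{ij} = <φ_i, φ_j> and b_i = <f, φ_i>, with φ_0 = 1, φ_1 = x, φ_2 = x^2.
G =
  [2, 0, 2/3]
  [0, 2/3, 0]
  [2/3, 0, 2/5],
b = (-16/3, 4/15, -8/5).
Solving gives a_0 = -3, a_1 = 2/5, a_2 = 1, so
  g(x) = x^2 + 2*x/5 - 3.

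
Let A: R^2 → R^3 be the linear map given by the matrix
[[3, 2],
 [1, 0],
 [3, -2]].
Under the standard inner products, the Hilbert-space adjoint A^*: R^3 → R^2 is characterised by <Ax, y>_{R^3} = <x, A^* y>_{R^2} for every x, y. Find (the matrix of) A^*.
A^* = A^T =
[[3, 1, 3],
 [2, 0, -2]]

For real matrices with standard dot products, the defining identity <Ax, y> = <x, A^* y> gives (Ax)^T y = x^T (A^*) y, i.e. x^T A^T y = x^T (A^*) y. Since this holds for all x, y, we must have A^* = A^T. Therefore
A^* =
[[3, 1, 3],
 [2, 0, -2]].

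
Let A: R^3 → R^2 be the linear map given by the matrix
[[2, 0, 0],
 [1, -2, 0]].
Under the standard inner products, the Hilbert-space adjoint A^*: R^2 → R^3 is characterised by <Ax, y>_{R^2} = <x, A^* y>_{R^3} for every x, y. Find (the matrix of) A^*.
A^* = A^T =
[[2, 1],
 [0, -2],
 [0, 0]]

For real matrices with standard dot products, the defining identity <Ax, y> = <x, A^* y> gives (Ax)^T y = x^T (A^*) y, i.e. x^T A^T y = x^T (A^*) y. Since this holds for all x, y, we must have A^* = A^T. Therefore
A^* =
[[2, 1],
 [0, -2],
 [0, 0]].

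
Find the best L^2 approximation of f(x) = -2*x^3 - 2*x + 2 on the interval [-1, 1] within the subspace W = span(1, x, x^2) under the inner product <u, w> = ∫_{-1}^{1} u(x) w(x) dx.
g(x) = 2 - 16*x/5

The best approximation g ∈ W is the orthogonal projection of f onto W. Writing g = a_0 + a_1 x + a_2 x^2, the coefficients solve the normal equations G · a = b where
  G_{ij} = <φ_i, φ_j> and b_i = <f, φ_i>, with φ_0 = 1, φ_1 = x, φ_2 = x^2.
G =
  [2, 0, 2/3]
  [0, 2/3, 0]
  [2/3, 0, 2/5],
b = (4, -32/15, 4/3).
Solving gives a_0 = 2, a_1 = -16/5, a_2 = 0, so
  g(x) = 2 - 16*x/5.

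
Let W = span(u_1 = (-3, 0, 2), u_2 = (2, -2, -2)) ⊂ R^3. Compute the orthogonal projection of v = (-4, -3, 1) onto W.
proj_W(v) = (-26/7, -22/7, 10/7)

Set up U = [u_1 | ... | u_2] ∈ R^(3×2). The projector onto W = col(U) is P = U (U^T U)^(-1) U^T.
Compute U^T U =
  [13, -10]
  [-10, 12],
and U^T v = (14, -4).
Solve U^T U · c = U^T v for the coefficients: c = (16/7, 11/7). The projection is proj_W(v) = U c.
Check: (v - proj_W(v)) · u_1 = 0  (should be 0).
Check: (v - proj_W(v)) · u_2 = 0  (should be 0).
Result: proj_W(v) = (-26/7, -22/7, 10/7).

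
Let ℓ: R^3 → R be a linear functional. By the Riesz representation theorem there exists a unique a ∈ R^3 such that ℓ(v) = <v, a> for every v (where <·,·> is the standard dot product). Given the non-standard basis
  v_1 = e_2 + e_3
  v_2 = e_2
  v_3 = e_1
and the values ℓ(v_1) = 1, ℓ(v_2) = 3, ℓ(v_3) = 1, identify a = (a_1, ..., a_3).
a = (1, 3, -2)

Write a = (a_1, ..., a_3) in the standard basis. For each basis vector v_i, ℓ(v_i) = <v_i, a> is a linear equation in the a_j's. Collect the n equations into a matrix system V a = ℓ, where row i of V is v_i (expressed in the standard basis). Since V is invertible (lower-triangular with 1s on the diagonal, up to permutation), solve by back-substitution:
  V =
[[0, 1, 1],
 [0, 1, 0],
 [1, 0, 0]]
  V a = (1, 3, 1)
Solving gives a = (1, 3, -2).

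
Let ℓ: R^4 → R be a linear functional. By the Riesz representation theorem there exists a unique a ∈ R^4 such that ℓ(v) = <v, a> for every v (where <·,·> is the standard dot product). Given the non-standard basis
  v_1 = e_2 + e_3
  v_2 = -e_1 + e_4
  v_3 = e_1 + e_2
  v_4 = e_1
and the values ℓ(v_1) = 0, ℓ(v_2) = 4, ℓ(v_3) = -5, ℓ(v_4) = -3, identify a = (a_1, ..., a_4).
a = (-3, -2, 2, 1)

Write a = (a_1, ..., a_4) in the standard basis. For each basis vector v_i, ℓ(v_i) = <v_i, a> is a linear equation in the a_j's. Collect the n equations into a matrix system V a = ℓ, where row i of V is v_i (expressed in the standard basis). Since V is invertible (lower-triangular with 1s on the diagonal, up to permutation), solve by back-substitution:
  V =
[[0, 1, 1, 0],
 [-1, 0, 0, 1],
 [1, 1, 0, 0],
 [1, 0, 0, 0]]
  V a = (0, 4, -5, -3)
Solving gives a = (-3, -2, 2, 1).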